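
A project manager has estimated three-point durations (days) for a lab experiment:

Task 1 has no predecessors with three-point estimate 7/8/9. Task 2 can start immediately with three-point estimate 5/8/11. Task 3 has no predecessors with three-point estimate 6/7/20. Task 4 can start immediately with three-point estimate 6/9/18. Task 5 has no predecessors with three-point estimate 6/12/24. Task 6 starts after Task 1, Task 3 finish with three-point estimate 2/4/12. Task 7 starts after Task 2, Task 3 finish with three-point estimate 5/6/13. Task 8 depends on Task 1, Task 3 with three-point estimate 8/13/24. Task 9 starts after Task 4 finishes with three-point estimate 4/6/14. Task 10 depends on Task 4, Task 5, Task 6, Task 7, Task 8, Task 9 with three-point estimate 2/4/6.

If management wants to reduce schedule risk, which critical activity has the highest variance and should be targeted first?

te_Task 1 = (7 + 4·8 + 9)/6 = 48/6 = 8; σ²_Task 1 = ((9−7)/6)² = 0.111
te_Task 2 = (5 + 4·8 + 11)/6 = 48/6 = 8; σ²_Task 2 = ((11−5)/6)² = 1.000
te_Task 3 = (6 + 4·7 + 20)/6 = 54/6 = 9; σ²_Task 3 = ((20−6)/6)² = 5.444
te_Task 4 = (6 + 4·9 + 18)/6 = 60/6 = 10; σ²_Task 4 = ((18−6)/6)² = 4.000
te_Task 5 = (6 + 4·12 + 24)/6 = 78/6 = 13; σ²_Task 5 = ((24−6)/6)² = 9.000
te_Task 6 = (2 + 4·4 + 12)/6 = 30/6 = 5; σ²_Task 6 = ((12−2)/6)² = 2.778
te_Task 7 = (5 + 4·6 + 13)/6 = 42/6 = 7; σ²_Task 7 = ((13−5)/6)² = 1.778
te_Task 8 = (8 + 4·13 + 24)/6 = 84/6 = 14; σ²_Task 8 = ((24−8)/6)² = 7.111
te_Task 9 = (4 + 4·6 + 14)/6 = 42/6 = 7; σ²_Task 9 = ((14−4)/6)² = 2.778
te_Task 10 = (2 + 4·4 + 6)/6 = 24/6 = 4; σ²_Task 10 = ((6−2)/6)² = 0.444

Forward pass:
ES_Task 1 = 0; EF_Task 1 = 8
ES_Task 2 = 0; EF_Task 2 = 8
ES_Task 3 = 0; EF_Task 3 = 9
ES_Task 4 = 0; EF_Task 4 = 10
ES_Task 5 = 0; EF_Task 5 = 13
ES_Task 6 = max(EF_Task 1=8, EF_Task 3=9) = 9; EF_Task 6 = 9+5 = 14
ES_Task 7 = max(EF_Task 2=8, EF_Task 3=9) = 9; EF_Task 7 = 9+7 = 16
ES_Task 8 = max(EF_Task 1=8, EF_Task 3=9) = 9; EF_Task 8 = 9+14 = 23
ES_Task 9 = 10; EF_Task 9 = 10+7 = 17
ES_Task 10 = max(EF_Task 4=10, EF_Task 5=13, EF_Task 6=14, EF_Task 7=16, EF_Task 8=23, EF_Task 9=17) = 23; EF_Task 10 = 23+4 = 27
Expected project duration μ = 27 days. Critical path: Task 3 → Task 8 → Task 10.

Variances on critical path: σ²_Task 3=5.444, σ²_Task 8=7.111, σ²_Task 10=0.444.
Largest is σ²_Task 8 = 7.111.

Task 8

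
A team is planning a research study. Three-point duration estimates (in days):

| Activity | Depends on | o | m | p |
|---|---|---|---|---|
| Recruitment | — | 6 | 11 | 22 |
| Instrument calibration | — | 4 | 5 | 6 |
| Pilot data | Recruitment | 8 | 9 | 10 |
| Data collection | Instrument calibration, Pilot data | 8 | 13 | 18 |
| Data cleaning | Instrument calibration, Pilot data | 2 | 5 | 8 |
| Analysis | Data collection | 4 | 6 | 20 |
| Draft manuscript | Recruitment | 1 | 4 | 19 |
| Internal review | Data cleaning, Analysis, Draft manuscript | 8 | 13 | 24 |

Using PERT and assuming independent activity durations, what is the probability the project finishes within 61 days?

0.845

te_Recruitment = (6 + 4·11 + 22)/6 = 72/6 = 12; σ²_Recruitment = ((22−6)/6)² = 7.111
te_Instrument calibration = (4 + 4·5 + 6)/6 = 30/6 = 5; σ²_Instrument calibration = ((6−4)/6)² = 0.111
te_Pilot data = (8 + 4·9 + 10)/6 = 54/6 = 9; σ²_Pilot data = ((10−8)/6)² = 0.111
te_Data collection = (8 + 4·13 + 18)/6 = 78/6 = 13; σ²_Data collection = ((18−8)/6)² = 2.778
te_Data cleaning = (2 + 4·5 + 8)/6 = 30/6 = 5; σ²_Data cleaning = ((8−2)/6)² = 1.000
te_Analysis = (4 + 4·6 + 20)/6 = 48/6 = 8; σ²_Analysis = ((20−4)/6)² = 7.111
te_Draft manuscript = (1 + 4·4 + 19)/6 = 36/6 = 6; σ²_Draft manuscript = ((19−1)/6)² = 9.000
te_Internal review = (8 + 4·13 + 24)/6 = 84/6 = 14; σ²_Internal review = ((24−8)/6)² = 7.111

Forward pass:
ES_Recruitment = 0; EF_Recruitment = 12
ES_Instrument calibration = 0; EF_Instrument calibration = 5
ES_Pilot data = 12; EF_Pilot data = 12+9 = 21
ES_Data collection = max(EF_Instrument calibration=5, EF_Pilot data=21) = 21; EF_Data collection = 21+13 = 34
ES_Data cleaning = max(EF_Instrument calibration=5, EF_Pilot data=21) = 21; EF_Data cleaning = 21+5 = 26
ES_Analysis = 34; EF_Analysis = 34+8 = 42
ES_Draft manuscript = 12; EF_Draft manuscript = 12+6 = 18
ES_Internal review = max(EF_Data cleaning=26, EF_Analysis=42, EF_Draft manuscript=18) = 42; EF_Internal review = 42+14 = 56
Expected project duration μ = 56 days. Critical path: Recruitment → Pilot data → Data collection → Analysis → Internal review.

Variance along critical path = 7.111 + 0.111 + 2.778 + 7.111 + 7.111 = 24.222; σ = √24.222 = 4.922 days.
Z = (61 − 56) / 4.922 = 1.016
P(T ≤ 61) = Φ(1.016) ≈ 0.845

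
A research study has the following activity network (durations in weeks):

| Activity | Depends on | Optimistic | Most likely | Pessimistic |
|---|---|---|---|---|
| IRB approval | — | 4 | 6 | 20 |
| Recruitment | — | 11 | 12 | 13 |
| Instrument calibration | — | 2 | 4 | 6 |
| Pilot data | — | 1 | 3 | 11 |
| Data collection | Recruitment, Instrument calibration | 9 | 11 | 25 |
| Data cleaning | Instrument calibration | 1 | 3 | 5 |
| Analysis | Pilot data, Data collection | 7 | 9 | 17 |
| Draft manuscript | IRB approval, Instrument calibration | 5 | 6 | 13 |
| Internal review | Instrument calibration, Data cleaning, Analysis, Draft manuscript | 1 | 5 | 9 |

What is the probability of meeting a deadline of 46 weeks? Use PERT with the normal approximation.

0.960

te_IRB approval = (4 + 4·6 + 20)/6 = 48/6 = 8; σ²_IRB approval = ((20−4)/6)² = 7.111
te_Recruitment = (11 + 4·12 + 13)/6 = 72/6 = 12; σ²_Recruitment = ((13−11)/6)² = 0.111
te_Instrument calibration = (2 + 4·4 + 6)/6 = 24/6 = 4; σ²_Instrument calibration = ((6−2)/6)² = 0.444
te_Pilot data = (1 + 4·3 + 11)/6 = 24/6 = 4; σ²_Pilot data = ((11−1)/6)² = 2.778
te_Data collection = (9 + 4·11 + 25)/6 = 78/6 = 13; σ²_Data collection = ((25−9)/6)² = 7.111
te_Data cleaning = (1 + 4·3 + 5)/6 = 18/6 = 3; σ²_Data cleaning = ((5−1)/6)² = 0.444
te_Analysis = (7 + 4·9 + 17)/6 = 60/6 = 10; σ²_Analysis = ((17−7)/6)² = 2.778
te_Draft manuscript = (5 + 4·6 + 13)/6 = 42/6 = 7; σ²_Draft manuscript = ((13−5)/6)² = 1.778
te_Internal review = (1 + 4·5 + 9)/6 = 30/6 = 5; σ²_Internal review = ((9−1)/6)² = 1.778

Forward pass:
ES_IRB approval = 0; EF_IRB approval = 8
ES_Recruitment = 0; EF_Recruitment = 12
ES_Instrument calibration = 0; EF_Instrument calibration = 4
ES_Pilot data = 0; EF_Pilot data = 4
ES_Data collection = max(EF_Recruitment=12, EF_Instrument calibration=4) = 12; EF_Data collection = 12+13 = 25
ES_Data cleaning = 4; EF_Data cleaning = 4+3 = 7
ES_Analysis = max(EF_Pilot data=4, EF_Data collection=25) = 25; EF_Analysis = 25+10 = 35
ES_Draft manuscript = max(EF_IRB approval=8, EF_Instrument calibration=4) = 8; EF_Draft manuscript = 8+7 = 15
ES_Internal review = max(EF_Instrument calibration=4, EF_Data cleaning=7, EF_Analysis=35, EF_Draft manuscript=15) = 35; EF_Internal review = 35+5 = 40
Expected project duration μ = 40 weeks. Critical path: Recruitment → Data collection → Analysis → Internal review.

Variance along critical path = 0.111 + 7.111 + 2.778 + 1.778 = 11.778; σ = √11.778 = 3.432 weeks.
Z = (46 − 40) / 3.432 = 1.748
P(T ≤ 46) = Φ(1.748) ≈ 0.960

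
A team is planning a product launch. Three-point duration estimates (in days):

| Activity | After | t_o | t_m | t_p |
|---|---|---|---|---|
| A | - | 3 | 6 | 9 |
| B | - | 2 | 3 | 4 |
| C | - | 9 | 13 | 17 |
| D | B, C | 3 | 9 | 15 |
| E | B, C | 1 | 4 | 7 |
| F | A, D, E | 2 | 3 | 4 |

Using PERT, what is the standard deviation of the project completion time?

2.43 days

te_A = (3 + 4·6 + 9)/6 = 36/6 = 6; σ²_A = ((9−3)/6)² = 1.000
te_B = (2 + 4·3 + 4)/6 = 18/6 = 3; σ²_B = ((4−2)/6)² = 0.111
te_C = (9 + 4·13 + 17)/6 = 78/6 = 13; σ²_C = ((17−9)/6)² = 1.778
te_D = (3 + 4·9 + 15)/6 = 54/6 = 9; σ²_D = ((15−3)/6)² = 4.000
te_E = (1 + 4·4 + 7)/6 = 24/6 = 4; σ²_E = ((7−1)/6)² = 1.000
te_F = (2 + 4·3 + 4)/6 = 18/6 = 3; σ²_F = ((4−2)/6)² = 0.111

Forward pass:
ES_A = 0; EF_A = 6
ES_B = 0; EF_B = 3
ES_C = 0; EF_C = 13
ES_D = max(EF_B=3, EF_C=13) = 13; EF_D = 13+9 = 22
ES_E = max(EF_B=3, EF_C=13) = 13; EF_E = 13+4 = 17
ES_F = max(EF_A=6, EF_D=22, EF_E=17) = 22; EF_F = 22+3 = 25
Expected project duration μ = 25 days. Critical path: C → D → F.

Variance along critical path = 1.778 + 4.000 + 0.111 = 5.889
σ = √5.889 = 2.427 days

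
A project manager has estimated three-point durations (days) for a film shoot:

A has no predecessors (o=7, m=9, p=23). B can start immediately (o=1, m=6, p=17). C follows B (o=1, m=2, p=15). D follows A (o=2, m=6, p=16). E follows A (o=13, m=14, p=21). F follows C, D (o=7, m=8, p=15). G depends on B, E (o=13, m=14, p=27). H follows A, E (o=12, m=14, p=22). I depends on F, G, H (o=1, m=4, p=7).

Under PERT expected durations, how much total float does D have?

te_A = (7 + 4·9 + 23)/6 = 66/6 = 11
te_B = (1 + 4·6 + 17)/6 = 42/6 = 7
te_C = (1 + 4·2 + 15)/6 = 24/6 = 4
te_D = (2 + 4·6 + 16)/6 = 42/6 = 7
te_E = (13 + 4·14 + 21)/6 = 90/6 = 15
te_F = (7 + 4·8 + 15)/6 = 54/6 = 9
te_G = (13 + 4·14 + 27)/6 = 96/6 = 16
te_H = (12 + 4·14 + 22)/6 = 90/6 = 15
te_I = (1 + 4·4 + 7)/6 = 24/6 = 4

Forward pass:
ES_A = 0; EF_A = 11
ES_B = 0; EF_B = 7
ES_C = 7; EF_C = 7+4 = 11
ES_D = 11; EF_D = 11+7 = 18
ES_E = 11; EF_E = 11+15 = 26
ES_F = max(EF_C=11, EF_D=18) = 18; EF_F = 18+9 = 27
ES_G = max(EF_B=7, EF_E=26) = 26; EF_G = 26+16 = 42
ES_H = max(EF_A=11, EF_E=26) = 26; EF_H = 26+15 = 41
ES_I = max(EF_F=27, EF_G=42, EF_H=41) = 42; EF_I = 42+4 = 46
Expected project duration μ = 46 days. Critical path: A → E → G → I.

Backward pass:
LF_I = 46; LS_I = 46−4 = 42
LF_H = LS_I = 42; LS_H = 42−15 = 27
LF_G = LS_I = 42; LS_G = 42−16 = 26
LF_F = LS_I = 42; LS_F = 42−9 = 33
LF_E = min(LS_G=26, LS_H=27) = 26; LS_E = 26−15 = 11
LF_D = LS_F = 33; LS_D = 33−7 = 26
LF_C = LS_F = 33; LS_C = 33−4 = 29
LF_B = min(LS_C=29, LS_G=26) = 26; LS_B = 26−7 = 19
LF_A = min(LS_D=26, LS_E=11, LS_H=27) = 11; LS_A = 11−11 = 0
Slack_D = LS_D − ES_D = 26 − 11 = 15

15 days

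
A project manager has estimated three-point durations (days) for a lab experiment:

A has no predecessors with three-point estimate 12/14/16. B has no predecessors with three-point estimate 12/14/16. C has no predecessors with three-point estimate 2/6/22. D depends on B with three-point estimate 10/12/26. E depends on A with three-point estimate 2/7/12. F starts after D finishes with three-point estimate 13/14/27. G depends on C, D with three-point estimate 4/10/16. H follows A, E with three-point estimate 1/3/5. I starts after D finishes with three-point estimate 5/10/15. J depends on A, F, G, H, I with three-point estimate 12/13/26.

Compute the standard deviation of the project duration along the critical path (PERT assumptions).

te_A = (12 + 4·14 + 16)/6 = 84/6 = 14; σ²_A = ((16−12)/6)² = 0.444
te_B = (12 + 4·14 + 16)/6 = 84/6 = 14; σ²_B = ((16−12)/6)² = 0.444
te_C = (2 + 4·6 + 22)/6 = 48/6 = 8; σ²_C = ((22−2)/6)² = 11.111
te_D = (10 + 4·12 + 26)/6 = 84/6 = 14; σ²_D = ((26−10)/6)² = 7.111
te_E = (2 + 4·7 + 12)/6 = 42/6 = 7; σ²_E = ((12−2)/6)² = 2.778
te_F = (13 + 4·14 + 27)/6 = 96/6 = 16; σ²_F = ((27−13)/6)² = 5.444
te_G = (4 + 4·10 + 16)/6 = 60/6 = 10; σ²_G = ((16−4)/6)² = 4.000
te_H = (1 + 4·3 + 5)/6 = 18/6 = 3; σ²_H = ((5−1)/6)² = 0.444
te_I = (5 + 4·10 + 15)/6 = 60/6 = 10; σ²_I = ((15−5)/6)² = 2.778
te_J = (12 + 4·13 + 26)/6 = 90/6 = 15; σ²_J = ((26−12)/6)² = 5.444

Forward pass:
ES_A = 0; EF_A = 14
ES_B = 0; EF_B = 14
ES_C = 0; EF_C = 8
ES_D = 14; EF_D = 14+14 = 28
ES_E = 14; EF_E = 14+7 = 21
ES_F = 28; EF_F = 28+16 = 44
ES_G = max(EF_C=8, EF_D=28) = 28; EF_G = 28+10 = 38
ES_H = max(EF_A=14, EF_E=21) = 21; EF_H = 21+3 = 24
ES_I = 28; EF_I = 28+10 = 38
ES_J = max(EF_A=14, EF_F=44, EF_G=38, EF_H=24, EF_I=38) = 44; EF_J = 44+15 = 59
Expected project duration μ = 59 days. Critical path: B → D → F → J.

Variance along critical path = 0.444 + 7.111 + 5.444 + 5.444 = 18.444
σ = √18.444 = 4.295 days

4.29 days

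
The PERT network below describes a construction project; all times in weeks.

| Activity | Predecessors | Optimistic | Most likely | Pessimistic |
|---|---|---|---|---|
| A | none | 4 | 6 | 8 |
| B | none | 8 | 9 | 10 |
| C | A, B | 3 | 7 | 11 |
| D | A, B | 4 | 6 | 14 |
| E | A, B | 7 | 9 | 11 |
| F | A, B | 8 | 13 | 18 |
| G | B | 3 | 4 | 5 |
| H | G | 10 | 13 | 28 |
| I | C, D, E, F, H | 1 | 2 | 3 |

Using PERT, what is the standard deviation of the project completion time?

3.06 weeks

te_A = (4 + 4·6 + 8)/6 = 36/6 = 6; σ²_A = ((8−4)/6)² = 0.444
te_B = (8 + 4·9 + 10)/6 = 54/6 = 9; σ²_B = ((10−8)/6)² = 0.111
te_C = (3 + 4·7 + 11)/6 = 42/6 = 7; σ²_C = ((11−3)/6)² = 1.778
te_D = (4 + 4·6 + 14)/6 = 42/6 = 7; σ²_D = ((14−4)/6)² = 2.778
te_E = (7 + 4·9 + 11)/6 = 54/6 = 9; σ²_E = ((11−7)/6)² = 0.444
te_F = (8 + 4·13 + 18)/6 = 78/6 = 13; σ²_F = ((18−8)/6)² = 2.778
te_G = (3 + 4·4 + 5)/6 = 24/6 = 4; σ²_G = ((5−3)/6)² = 0.111
te_H = (10 + 4·13 + 28)/6 = 90/6 = 15; σ²_H = ((28−10)/6)² = 9.000
te_I = (1 + 4·2 + 3)/6 = 12/6 = 2; σ²_I = ((3−1)/6)² = 0.111

Forward pass:
ES_A = 0; EF_A = 6
ES_B = 0; EF_B = 9
ES_C = max(EF_A=6, EF_B=9) = 9; EF_C = 9+7 = 16
ES_D = max(EF_A=6, EF_B=9) = 9; EF_D = 9+7 = 16
ES_E = max(EF_A=6, EF_B=9) = 9; EF_E = 9+9 = 18
ES_F = max(EF_A=6, EF_B=9) = 9; EF_F = 9+13 = 22
ES_G = 9; EF_G = 9+4 = 13
ES_H = 13; EF_H = 13+15 = 28
ES_I = max(EF_C=16, EF_D=16, EF_E=18, EF_F=22, EF_H=28) = 28; EF_I = 28+2 = 30
Expected project duration μ = 30 weeks. Critical path: B → G → H → I.

Variance along critical path = 0.111 + 0.111 + 9.000 + 0.111 = 9.333
σ = √9.333 = 3.055 weeks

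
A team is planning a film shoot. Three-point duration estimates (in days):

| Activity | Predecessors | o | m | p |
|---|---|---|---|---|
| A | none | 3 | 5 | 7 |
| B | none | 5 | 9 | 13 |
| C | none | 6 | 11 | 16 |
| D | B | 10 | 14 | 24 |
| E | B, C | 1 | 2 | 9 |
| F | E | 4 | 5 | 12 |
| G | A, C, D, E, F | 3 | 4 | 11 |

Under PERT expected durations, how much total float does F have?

te_A = (3 + 4·5 + 7)/6 = 30/6 = 5
te_B = (5 + 4·9 + 13)/6 = 54/6 = 9
te_C = (6 + 4·11 + 16)/6 = 66/6 = 11
te_D = (10 + 4·14 + 24)/6 = 90/6 = 15
te_E = (1 + 4·2 + 9)/6 = 18/6 = 3
te_F = (4 + 4·5 + 12)/6 = 36/6 = 6
te_G = (3 + 4·4 + 11)/6 = 30/6 = 5

Forward pass:
ES_A = 0; EF_A = 5
ES_B = 0; EF_B = 9
ES_C = 0; EF_C = 11
ES_D = 9; EF_D = 9+15 = 24
ES_E = max(EF_B=9, EF_C=11) = 11; EF_E = 11+3 = 14
ES_F = 14; EF_F = 14+6 = 20
ES_G = max(EF_A=5, EF_C=11, EF_D=24, EF_E=14, EF_F=20) = 24; EF_G = 24+5 = 29
Expected project duration μ = 29 days. Critical path: B → D → G.

Backward pass:
LF_G = 29; LS_G = 29−5 = 24
LF_F = LS_G = 24; LS_F = 24−6 = 18
LF_E = min(LS_F=18, LS_G=24) = 18; LS_E = 18−3 = 15
LF_D = LS_G = 24; LS_D = 24−15 = 9
LF_C = min(LS_E=15, LS_G=24) = 15; LS_C = 15−11 = 4
LF_B = min(LS_D=9, LS_E=15) = 9; LS_B = 9−9 = 0
LF_A = LS_G = 24; LS_A = 24−5 = 19
Slack_F = LS_F − ES_F = 18 − 14 = 4

4 days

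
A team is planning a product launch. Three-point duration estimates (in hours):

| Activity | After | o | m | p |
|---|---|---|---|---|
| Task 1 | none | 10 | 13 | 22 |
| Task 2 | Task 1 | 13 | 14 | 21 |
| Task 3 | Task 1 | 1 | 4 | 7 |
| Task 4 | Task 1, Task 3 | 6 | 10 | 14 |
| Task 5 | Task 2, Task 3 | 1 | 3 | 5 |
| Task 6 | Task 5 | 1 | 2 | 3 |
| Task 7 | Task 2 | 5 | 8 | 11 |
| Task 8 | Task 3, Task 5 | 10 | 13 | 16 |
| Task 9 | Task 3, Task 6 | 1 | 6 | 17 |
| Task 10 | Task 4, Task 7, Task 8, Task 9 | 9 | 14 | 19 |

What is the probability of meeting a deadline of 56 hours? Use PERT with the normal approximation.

te_Task 1 = (10 + 4·13 + 22)/6 = 84/6 = 14; σ²_Task 1 = ((22−10)/6)² = 4.000
te_Task 2 = (13 + 4·14 + 21)/6 = 90/6 = 15; σ²_Task 2 = ((21−13)/6)² = 1.778
te_Task 3 = (1 + 4·4 + 7)/6 = 24/6 = 4; σ²_Task 3 = ((7−1)/6)² = 1.000
te_Task 4 = (6 + 4·10 + 14)/6 = 60/6 = 10; σ²_Task 4 = ((14−6)/6)² = 1.778
te_Task 5 = (1 + 4·3 + 5)/6 = 18/6 = 3; σ²_Task 5 = ((5−1)/6)² = 0.444
te_Task 6 = (1 + 4·2 + 3)/6 = 12/6 = 2; σ²_Task 6 = ((3−1)/6)² = 0.111
te_Task 7 = (5 + 4·8 + 11)/6 = 48/6 = 8; σ²_Task 7 = ((11−5)/6)² = 1.000
te_Task 8 = (10 + 4·13 + 16)/6 = 78/6 = 13; σ²_Task 8 = ((16−10)/6)² = 1.000
te_Task 9 = (1 + 4·6 + 17)/6 = 42/6 = 7; σ²_Task 9 = ((17−1)/6)² = 7.111
te_Task 10 = (9 + 4·14 + 19)/6 = 84/6 = 14; σ²_Task 10 = ((19−9)/6)² = 2.778

Forward pass:
ES_Task 1 = 0; EF_Task 1 = 14
ES_Task 2 = 14; EF_Task 2 = 14+15 = 29
ES_Task 3 = 14; EF_Task 3 = 14+4 = 18
ES_Task 4 = max(EF_Task 1=14, EF_Task 3=18) = 18; EF_Task 4 = 18+10 = 28
ES_Task 5 = max(EF_Task 2=29, EF_Task 3=18) = 29; EF_Task 5 = 29+3 = 32
ES_Task 6 = 32; EF_Task 6 = 32+2 = 34
ES_Task 7 = 29; EF_Task 7 = 29+8 = 37
ES_Task 8 = max(EF_Task 3=18, EF_Task 5=32) = 32; EF_Task 8 = 32+13 = 45
ES_Task 9 = max(EF_Task 3=18, EF_Task 6=34) = 34; EF_Task 9 = 34+7 = 41
ES_Task 10 = max(EF_Task 4=28, EF_Task 7=37, EF_Task 8=45, EF_Task 9=41) = 45; EF_Task 10 = 45+14 = 59
Expected project duration μ = 59 hours. Critical path: Task 1 → Task 2 → Task 5 → Task 8 → Task 10.

Variance along critical path = 4.000 + 1.778 + 0.444 + 1.000 + 2.778 = 10.000; σ = √10.000 = 3.162 hours.
Z = (56 − 59) / 3.162 = -0.949
P(T ≤ 56) = Φ(-0.949) ≈ 0.171

0.171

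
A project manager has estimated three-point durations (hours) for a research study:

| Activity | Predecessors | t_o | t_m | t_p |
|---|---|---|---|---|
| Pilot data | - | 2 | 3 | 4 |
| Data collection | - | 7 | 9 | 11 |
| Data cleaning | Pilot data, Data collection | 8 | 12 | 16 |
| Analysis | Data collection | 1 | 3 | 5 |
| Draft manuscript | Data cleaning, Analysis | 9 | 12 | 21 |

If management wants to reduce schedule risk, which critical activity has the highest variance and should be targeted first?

te_Pilot data = (2 + 4·3 + 4)/6 = 18/6 = 3; σ²_Pilot data = ((4−2)/6)² = 0.111
te_Data collection = (7 + 4·9 + 11)/6 = 54/6 = 9; σ²_Data collection = ((11−7)/6)² = 0.444
te_Data cleaning = (8 + 4·12 + 16)/6 = 72/6 = 12; σ²_Data cleaning = ((16−8)/6)² = 1.778
te_Analysis = (1 + 4·3 + 5)/6 = 18/6 = 3; σ²_Analysis = ((5−1)/6)² = 0.444
te_Draft manuscript = (9 + 4·12 + 21)/6 = 78/6 = 13; σ²_Draft manuscript = ((21−9)/6)² = 4.000

Forward pass:
ES_Pilot data = 0; EF_Pilot data = 3
ES_Data collection = 0; EF_Data collection = 9
ES_Data cleaning = max(EF_Pilot data=3, EF_Data collection=9) = 9; EF_Data cleaning = 9+12 = 21
ES_Analysis = 9; EF_Analysis = 9+3 = 12
ES_Draft manuscript = max(EF_Data cleaning=21, EF_Analysis=12) = 21; EF_Draft manuscript = 21+13 = 34
Expected project duration μ = 34 hours. Critical path: Data collection → Data cleaning → Draft manuscript.

Variances on critical path: σ²_Data collection=0.444, σ²_Data cleaning=1.778, σ²_Draft manuscript=4.000.
Largest is σ²_Draft manuscript = 4.000.

Draft manuscript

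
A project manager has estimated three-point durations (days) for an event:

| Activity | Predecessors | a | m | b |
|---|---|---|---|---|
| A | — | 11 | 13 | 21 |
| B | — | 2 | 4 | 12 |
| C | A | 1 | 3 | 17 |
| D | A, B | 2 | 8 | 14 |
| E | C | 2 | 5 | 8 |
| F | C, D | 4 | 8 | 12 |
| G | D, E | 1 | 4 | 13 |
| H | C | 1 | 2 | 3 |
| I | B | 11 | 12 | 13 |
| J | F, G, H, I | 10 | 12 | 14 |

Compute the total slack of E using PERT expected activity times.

1 days

te_A = (11 + 4·13 + 21)/6 = 84/6 = 14
te_B = (2 + 4·4 + 12)/6 = 30/6 = 5
te_C = (1 + 4·3 + 17)/6 = 30/6 = 5
te_D = (2 + 4·8 + 14)/6 = 48/6 = 8
te_E = (2 + 4·5 + 8)/6 = 30/6 = 5
te_F = (4 + 4·8 + 12)/6 = 48/6 = 8
te_G = (1 + 4·4 + 13)/6 = 30/6 = 5
te_H = (1 + 4·2 + 3)/6 = 12/6 = 2
te_I = (11 + 4·12 + 13)/6 = 72/6 = 12
te_J = (10 + 4·12 + 14)/6 = 72/6 = 12

Forward pass:
ES_A = 0; EF_A = 14
ES_B = 0; EF_B = 5
ES_C = 14; EF_C = 14+5 = 19
ES_D = max(EF_A=14, EF_B=5) = 14; EF_D = 14+8 = 22
ES_E = 19; EF_E = 19+5 = 24
ES_F = max(EF_C=19, EF_D=22) = 22; EF_F = 22+8 = 30
ES_G = max(EF_D=22, EF_E=24) = 24; EF_G = 24+5 = 29
ES_H = 19; EF_H = 19+2 = 21
ES_I = 5; EF_I = 5+12 = 17
ES_J = max(EF_F=30, EF_G=29, EF_H=21, EF_I=17) = 30; EF_J = 30+12 = 42
Expected project duration μ = 42 days. Critical path: A → D → F → J.

Backward pass:
LF_J = 42; LS_J = 42−12 = 30
LF_I = LS_J = 30; LS_I = 30−12 = 18
LF_H = LS_J = 30; LS_H = 30−2 = 28
LF_G = LS_J = 30; LS_G = 30−5 = 25
LF_F = LS_J = 30; LS_F = 30−8 = 22
LF_E = LS_G = 25; LS_E = 25−5 = 20
LF_D = min(LS_F=22, LS_G=25) = 22; LS_D = 22−8 = 14
LF_C = min(LS_E=20, LS_F=22, LS_H=28) = 20; LS_C = 20−5 = 15
LF_B = min(LS_D=14, LS_I=18) = 14; LS_B = 14−5 = 9
LF_A = min(LS_C=15, LS_D=14) = 14; LS_A = 14−14 = 0
Slack_E = LS_E − ES_E = 20 − 19 = 1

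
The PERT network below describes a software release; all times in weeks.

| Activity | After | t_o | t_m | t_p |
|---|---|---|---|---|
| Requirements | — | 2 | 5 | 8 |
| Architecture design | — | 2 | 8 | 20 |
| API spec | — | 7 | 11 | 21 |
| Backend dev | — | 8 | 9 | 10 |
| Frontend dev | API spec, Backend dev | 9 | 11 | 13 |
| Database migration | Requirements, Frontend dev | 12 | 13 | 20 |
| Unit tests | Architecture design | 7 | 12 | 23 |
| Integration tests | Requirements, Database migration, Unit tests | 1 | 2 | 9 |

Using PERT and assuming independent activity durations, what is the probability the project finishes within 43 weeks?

0.836

te_Requirements = (2 + 4·5 + 8)/6 = 30/6 = 5; σ²_Requirements = ((8−2)/6)² = 1.000
te_Architecture design = (2 + 4·8 + 20)/6 = 54/6 = 9; σ²_Architecture design = ((20−2)/6)² = 9.000
te_API spec = (7 + 4·11 + 21)/6 = 72/6 = 12; σ²_API spec = ((21−7)/6)² = 5.444
te_Backend dev = (8 + 4·9 + 10)/6 = 54/6 = 9; σ²_Backend dev = ((10−8)/6)² = 0.111
te_Frontend dev = (9 + 4·11 + 13)/6 = 66/6 = 11; σ²_Frontend dev = ((13−9)/6)² = 0.444
te_Database migration = (12 + 4·13 + 20)/6 = 84/6 = 14; σ²_Database migration = ((20−12)/6)² = 1.778
te_Unit tests = (7 + 4·12 + 23)/6 = 78/6 = 13; σ²_Unit tests = ((23−7)/6)² = 7.111
te_Integration tests = (1 + 4·2 + 9)/6 = 18/6 = 3; σ²_Integration tests = ((9−1)/6)² = 1.778

Forward pass:
ES_Requirements = 0; EF_Requirements = 5
ES_Architecture design = 0; EF_Architecture design = 9
ES_API spec = 0; EF_API spec = 12
ES_Backend dev = 0; EF_Backend dev = 9
ES_Frontend dev = max(EF_API spec=12, EF_Backend dev=9) = 12; EF_Frontend dev = 12+11 = 23
ES_Database migration = max(EF_Requirements=5, EF_Frontend dev=23) = 23; EF_Database migration = 23+14 = 37
ES_Unit tests = 9; EF_Unit tests = 9+13 = 22
ES_Integration tests = max(EF_Requirements=5, EF_Database migration=37, EF_Unit tests=22) = 37; EF_Integration tests = 37+3 = 40
Expected project duration μ = 40 weeks. Critical path: API spec → Frontend dev → Database migration → Integration tests.

Variance along critical path = 5.444 + 0.444 + 1.778 + 1.778 = 9.444; σ = √9.444 = 3.073 weeks.
Z = (43 − 40) / 3.073 = 0.976
P(T ≤ 43) = Φ(0.976) ≈ 0.836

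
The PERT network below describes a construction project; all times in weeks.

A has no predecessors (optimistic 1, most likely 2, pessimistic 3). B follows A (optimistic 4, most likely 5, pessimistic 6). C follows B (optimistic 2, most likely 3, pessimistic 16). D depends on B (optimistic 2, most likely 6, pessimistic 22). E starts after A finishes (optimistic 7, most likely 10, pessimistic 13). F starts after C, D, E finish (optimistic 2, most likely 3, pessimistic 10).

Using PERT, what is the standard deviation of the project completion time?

3.62 weeks

te_A = (1 + 4·2 + 3)/6 = 12/6 = 2; σ²_A = ((3−1)/6)² = 0.111
te_B = (4 + 4·5 + 6)/6 = 30/6 = 5; σ²_B = ((6−4)/6)² = 0.111
te_C = (2 + 4·3 + 16)/6 = 30/6 = 5; σ²_C = ((16−2)/6)² = 5.444
te_D = (2 + 4·6 + 22)/6 = 48/6 = 8; σ²_D = ((22−2)/6)² = 11.111
te_E = (7 + 4·10 + 13)/6 = 60/6 = 10; σ²_E = ((13−7)/6)² = 1.000
te_F = (2 + 4·3 + 10)/6 = 24/6 = 4; σ²_F = ((10−2)/6)² = 1.778

Forward pass:
ES_A = 0; EF_A = 2
ES_B = 2; EF_B = 2+5 = 7
ES_C = 7; EF_C = 7+5 = 12
ES_D = 7; EF_D = 7+8 = 15
ES_E = 2; EF_E = 2+10 = 12
ES_F = max(EF_C=12, EF_D=15, EF_E=12) = 15; EF_F = 15+4 = 19
Expected project duration μ = 19 weeks. Critical path: A → B → D → F.

Variance along critical path = 0.111 + 0.111 + 11.111 + 1.778 = 13.111
σ = √13.111 = 3.621 weeks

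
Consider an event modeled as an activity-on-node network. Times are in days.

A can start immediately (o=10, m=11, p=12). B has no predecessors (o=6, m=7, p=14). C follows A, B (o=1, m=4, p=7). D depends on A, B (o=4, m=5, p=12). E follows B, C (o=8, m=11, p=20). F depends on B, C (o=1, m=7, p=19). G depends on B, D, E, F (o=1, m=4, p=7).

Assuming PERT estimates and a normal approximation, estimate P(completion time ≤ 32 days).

te_A = (10 + 4·11 + 12)/6 = 66/6 = 11; σ²_A = ((12−10)/6)² = 0.111
te_B = (6 + 4·7 + 14)/6 = 48/6 = 8; σ²_B = ((14−6)/6)² = 1.778
te_C = (1 + 4·4 + 7)/6 = 24/6 = 4; σ²_C = ((7−1)/6)² = 1.000
te_D = (4 + 4·5 + 12)/6 = 36/6 = 6; σ²_D = ((12−4)/6)² = 1.778
te_E = (8 + 4·11 + 20)/6 = 72/6 = 12; σ²_E = ((20−8)/6)² = 4.000
te_F = (1 + 4·7 + 19)/6 = 48/6 = 8; σ²_F = ((19−1)/6)² = 9.000
te_G = (1 + 4·4 + 7)/6 = 24/6 = 4; σ²_G = ((7−1)/6)² = 1.000

Forward pass:
ES_A = 0; EF_A = 11
ES_B = 0; EF_B = 8
ES_C = max(EF_A=11, EF_B=8) = 11; EF_C = 11+4 = 15
ES_D = max(EF_A=11, EF_B=8) = 11; EF_D = 11+6 = 17
ES_E = max(EF_B=8, EF_C=15) = 15; EF_E = 15+12 = 27
ES_F = max(EF_B=8, EF_C=15) = 15; EF_F = 15+8 = 23
ES_G = max(EF_B=8, EF_D=17, EF_E=27, EF_F=23) = 27; EF_G = 27+4 = 31
Expected project duration μ = 31 days. Critical path: A → C → E → G.

Variance along critical path = 0.111 + 1.000 + 4.000 + 1.000 = 6.111; σ = √6.111 = 2.472 days.
Z = (32 − 31) / 2.472 = 0.405
P(T ≤ 32) = Φ(0.405) ≈ 0.657

0.657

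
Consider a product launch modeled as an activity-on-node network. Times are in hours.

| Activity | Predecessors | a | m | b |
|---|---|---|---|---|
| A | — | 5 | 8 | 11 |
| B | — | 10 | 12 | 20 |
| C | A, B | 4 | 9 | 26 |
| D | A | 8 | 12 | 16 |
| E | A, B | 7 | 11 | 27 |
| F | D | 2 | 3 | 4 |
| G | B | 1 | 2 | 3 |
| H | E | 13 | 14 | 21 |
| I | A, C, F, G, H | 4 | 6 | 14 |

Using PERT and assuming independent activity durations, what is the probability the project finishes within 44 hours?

te_A = (5 + 4·8 + 11)/6 = 48/6 = 8; σ²_A = ((11−5)/6)² = 1.000
te_B = (10 + 4·12 + 20)/6 = 78/6 = 13; σ²_B = ((20−10)/6)² = 2.778
te_C = (4 + 4·9 + 26)/6 = 66/6 = 11; σ²_C = ((26−4)/6)² = 13.444
te_D = (8 + 4·12 + 16)/6 = 72/6 = 12; σ²_D = ((16−8)/6)² = 1.778
te_E = (7 + 4·11 + 27)/6 = 78/6 = 13; σ²_E = ((27−7)/6)² = 11.111
te_F = (2 + 4·3 + 4)/6 = 18/6 = 3; σ²_F = ((4−2)/6)² = 0.111
te_G = (1 + 4·2 + 3)/6 = 12/6 = 2; σ²_G = ((3−1)/6)² = 0.111
te_H = (13 + 4·14 + 21)/6 = 90/6 = 15; σ²_H = ((21−13)/6)² = 1.778
te_I = (4 + 4·6 + 14)/6 = 42/6 = 7; σ²_I = ((14−4)/6)² = 2.778

Forward pass:
ES_A = 0; EF_A = 8
ES_B = 0; EF_B = 13
ES_C = max(EF_A=8, EF_B=13) = 13; EF_C = 13+11 = 24
ES_D = 8; EF_D = 8+12 = 20
ES_E = max(EF_A=8, EF_B=13) = 13; EF_E = 13+13 = 26
ES_F = 20; EF_F = 20+3 = 23
ES_G = 13; EF_G = 13+2 = 15
ES_H = 26; EF_H = 26+15 = 41
ES_I = max(EF_A=8, EF_C=24, EF_F=23, EF_G=15, EF_H=41) = 41; EF_I = 41+7 = 48
Expected project duration μ = 48 hours. Critical path: B → E → H → I.

Variance along critical path = 2.778 + 11.111 + 1.778 + 2.778 = 18.444; σ = √18.444 = 4.295 hours.
Z = (44 − 48) / 4.295 = -0.931
P(T ≤ 44) = Φ(-0.931) ≈ 0.176

0.176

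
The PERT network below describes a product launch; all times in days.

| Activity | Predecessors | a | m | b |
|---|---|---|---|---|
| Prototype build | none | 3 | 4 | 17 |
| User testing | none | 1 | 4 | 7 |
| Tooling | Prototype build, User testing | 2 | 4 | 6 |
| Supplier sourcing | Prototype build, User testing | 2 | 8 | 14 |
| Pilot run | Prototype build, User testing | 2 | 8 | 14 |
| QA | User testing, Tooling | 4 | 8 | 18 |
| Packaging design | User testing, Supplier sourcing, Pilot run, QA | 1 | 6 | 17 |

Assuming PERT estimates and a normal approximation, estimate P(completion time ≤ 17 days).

0.018

te_Prototype build = (3 + 4·4 + 17)/6 = 36/6 = 6; σ²_Prototype build = ((17−3)/6)² = 5.444
te_User testing = (1 + 4·4 + 7)/6 = 24/6 = 4; σ²_User testing = ((7−1)/6)² = 1.000
te_Tooling = (2 + 4·4 + 6)/6 = 24/6 = 4; σ²_Tooling = ((6−2)/6)² = 0.444
te_Supplier sourcing = (2 + 4·8 + 14)/6 = 48/6 = 8; σ²_Supplier sourcing = ((14−2)/6)² = 4.000
te_Pilot run = (2 + 4·8 + 14)/6 = 48/6 = 8; σ²_Pilot run = ((14−2)/6)² = 4.000
te_QA = (4 + 4·8 + 18)/6 = 54/6 = 9; σ²_QA = ((18−4)/6)² = 5.444
te_Packaging design = (1 + 4·6 + 17)/6 = 42/6 = 7; σ²_Packaging design = ((17−1)/6)² = 7.111

Forward pass:
ES_Prototype build = 0; EF_Prototype build = 6
ES_User testing = 0; EF_User testing = 4
ES_Tooling = max(EF_Prototype build=6, EF_User testing=4) = 6; EF_Tooling = 6+4 = 10
ES_Supplier sourcing = max(EF_Prototype build=6, EF_User testing=4) = 6; EF_Supplier sourcing = 6+8 = 14
ES_Pilot run = max(EF_Prototype build=6, EF_User testing=4) = 6; EF_Pilot run = 6+8 = 14
ES_QA = max(EF_User testing=4, EF_Tooling=10) = 10; EF_QA = 10+9 = 19
ES_Packaging design = max(EF_User testing=4, EF_Supplier sourcing=14, EF_Pilot run=14, EF_QA=19) = 19; EF_Packaging design = 19+7 = 26
Expected project duration μ = 26 days. Critical path: Prototype build → Tooling → QA → Packaging design.

Variance along critical path = 5.444 + 0.444 + 5.444 + 7.111 = 18.444; σ = √18.444 = 4.295 days.
Z = (17 − 26) / 4.295 = -2.096
P(T ≤ 17) = Φ(-2.096) ≈ 0.018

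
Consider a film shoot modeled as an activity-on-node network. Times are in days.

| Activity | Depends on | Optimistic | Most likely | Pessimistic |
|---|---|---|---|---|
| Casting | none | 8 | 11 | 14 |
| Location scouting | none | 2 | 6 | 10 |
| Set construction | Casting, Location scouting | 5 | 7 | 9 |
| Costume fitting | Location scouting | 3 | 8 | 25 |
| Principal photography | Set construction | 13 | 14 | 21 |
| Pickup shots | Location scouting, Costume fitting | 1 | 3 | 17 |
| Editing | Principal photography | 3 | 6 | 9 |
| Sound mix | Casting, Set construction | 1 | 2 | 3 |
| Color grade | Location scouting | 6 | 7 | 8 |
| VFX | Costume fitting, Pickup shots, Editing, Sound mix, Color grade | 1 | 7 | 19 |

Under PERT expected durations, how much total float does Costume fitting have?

18 days

te_Casting = (8 + 4·11 + 14)/6 = 66/6 = 11
te_Location scouting = (2 + 4·6 + 10)/6 = 36/6 = 6
te_Set construction = (5 + 4·7 + 9)/6 = 42/6 = 7
te_Costume fitting = (3 + 4·8 + 25)/6 = 60/6 = 10
te_Principal photography = (13 + 4·14 + 21)/6 = 90/6 = 15
te_Pickup shots = (1 + 4·3 + 17)/6 = 30/6 = 5
te_Editing = (3 + 4·6 + 9)/6 = 36/6 = 6
te_Sound mix = (1 + 4·2 + 3)/6 = 12/6 = 2
te_Color grade = (6 + 4·7 + 8)/6 = 42/6 = 7
te_VFX = (1 + 4·7 + 19)/6 = 48/6 = 8

Forward pass:
ES_Casting = 0; EF_Casting = 11
ES_Location scouting = 0; EF_Location scouting = 6
ES_Set construction = max(EF_Casting=11, EF_Location scouting=6) = 11; EF_Set construction = 11+7 = 18
ES_Costume fitting = 6; EF_Costume fitting = 6+10 = 16
ES_Principal photography = 18; EF_Principal photography = 18+15 = 33
ES_Pickup shots = max(EF_Location scouting=6, EF_Costume fitting=16) = 16; EF_Pickup shots = 16+5 = 21
ES_Editing = 33; EF_Editing = 33+6 = 39
ES_Sound mix = max(EF_Casting=11, EF_Set construction=18) = 18; EF_Sound mix = 18+2 = 20
ES_Color grade = 6; EF_Color grade = 6+7 = 13
ES_VFX = max(EF_Costume fitting=16, EF_Pickup shots=21, EF_Editing=39, EF_Sound mix=20, EF_Color grade=13) = 39; EF_VFX = 39+8 = 47
Expected project duration μ = 47 days. Critical path: Casting → Set construction → Principal photography → Editing → VFX.

Backward pass:
LF_VFX = 47; LS_VFX = 47−8 = 39
LF_Color grade = LS_VFX = 39; LS_Color grade = 39−7 = 32
LF_Sound mix = LS_VFX = 39; LS_Sound mix = 39−2 = 37
LF_Editing = LS_VFX = 39; LS_Editing = 39−6 = 33
LF_Pickup shots = LS_VFX = 39; LS_Pickup shots = 39−5 = 34
LF_Principal photography = LS_Editing = 33; LS_Principal photography = 33−15 = 18
LF_Costume fitting = min(LS_Pickup shots=34, LS_VFX=39) = 34; LS_Costume fitting = 34−10 = 24
LF_Set construction = min(LS_Principal photography=18, LS_Sound mix=37) = 18; LS_Set construction = 18−7 = 11
LF_Location scouting = min(LS_Set construction=11, LS_Costume fitting=24, LS_Pickup shots=34, LS_Color grade=32) = 11; LS_Location scouting = 11−6 = 5
LF_Casting = min(LS_Set construction=11, LS_Sound mix=37) = 11; LS_Casting = 11−11 = 0
Slack_Costume fitting = LS_Costume fitting − ES_Costume fitting = 24 − 6 = 18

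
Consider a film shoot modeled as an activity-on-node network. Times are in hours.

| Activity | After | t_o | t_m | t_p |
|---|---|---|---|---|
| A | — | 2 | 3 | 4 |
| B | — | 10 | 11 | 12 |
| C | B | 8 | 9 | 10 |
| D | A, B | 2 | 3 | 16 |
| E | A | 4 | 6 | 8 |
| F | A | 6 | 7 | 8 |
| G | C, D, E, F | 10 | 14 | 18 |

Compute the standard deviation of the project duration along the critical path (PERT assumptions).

1.41 hours

te_A = (2 + 4·3 + 4)/6 = 18/6 = 3; σ²_A = ((4−2)/6)² = 0.111
te_B = (10 + 4·11 + 12)/6 = 66/6 = 11; σ²_B = ((12−10)/6)² = 0.111
te_C = (8 + 4·9 + 10)/6 = 54/6 = 9; σ²_C = ((10−8)/6)² = 0.111
te_D = (2 + 4·3 + 16)/6 = 30/6 = 5; σ²_D = ((16−2)/6)² = 5.444
te_E = (4 + 4·6 + 8)/6 = 36/6 = 6; σ²_E = ((8−4)/6)² = 0.444
te_F = (6 + 4·7 + 8)/6 = 42/6 = 7; σ²_F = ((8−6)/6)² = 0.111
te_G = (10 + 4·14 + 18)/6 = 84/6 = 14; σ²_G = ((18−10)/6)² = 1.778

Forward pass:
ES_A = 0; EF_A = 3
ES_B = 0; EF_B = 11
ES_C = 11; EF_C = 11+9 = 20
ES_D = max(EF_A=3, EF_B=11) = 11; EF_D = 11+5 = 16
ES_E = 3; EF_E = 3+6 = 9
ES_F = 3; EF_F = 3+7 = 10
ES_G = max(EF_C=20, EF_D=16, EF_E=9, EF_F=10) = 20; EF_G = 20+14 = 34
Expected project duration μ = 34 hours. Critical path: B → C → G.

Variance along critical path = 0.111 + 0.111 + 1.778 = 2.000
σ = √2.000 = 1.414 hours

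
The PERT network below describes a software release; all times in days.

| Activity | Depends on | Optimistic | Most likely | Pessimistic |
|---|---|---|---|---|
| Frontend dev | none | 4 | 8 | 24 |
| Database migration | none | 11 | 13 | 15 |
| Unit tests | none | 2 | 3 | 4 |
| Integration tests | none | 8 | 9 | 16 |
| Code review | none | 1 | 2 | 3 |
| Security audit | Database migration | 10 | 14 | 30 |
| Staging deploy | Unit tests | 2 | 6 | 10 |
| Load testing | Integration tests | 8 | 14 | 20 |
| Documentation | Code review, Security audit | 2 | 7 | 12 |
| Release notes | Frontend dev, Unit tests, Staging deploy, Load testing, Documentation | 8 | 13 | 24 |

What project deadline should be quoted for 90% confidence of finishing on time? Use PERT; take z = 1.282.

te_Frontend dev = (4 + 4·8 + 24)/6 = 60/6 = 10; σ²_Frontend dev = ((24−4)/6)² = 11.111
te_Database migration = (11 + 4·13 + 15)/6 = 78/6 = 13; σ²_Database migration = ((15−11)/6)² = 0.444
te_Unit tests = (2 + 4·3 + 4)/6 = 18/6 = 3; σ²_Unit tests = ((4−2)/6)² = 0.111
te_Integration tests = (8 + 4·9 + 16)/6 = 60/6 = 10; σ²_Integration tests = ((16−8)/6)² = 1.778
te_Code review = (1 + 4·2 + 3)/6 = 12/6 = 2; σ²_Code review = ((3−1)/6)² = 0.111
te_Security audit = (10 + 4·14 + 30)/6 = 96/6 = 16; σ²_Security audit = ((30−10)/6)² = 11.111
te_Staging deploy = (2 + 4·6 + 10)/6 = 36/6 = 6; σ²_Staging deploy = ((10−2)/6)² = 1.778
te_Load testing = (8 + 4·14 + 20)/6 = 84/6 = 14; σ²_Load testing = ((20−8)/6)² = 4.000
te_Documentation = (2 + 4·7 + 12)/6 = 42/6 = 7; σ²_Documentation = ((12−2)/6)² = 2.778
te_Release notes = (8 + 4·13 + 24)/6 = 84/6 = 14; σ²_Release notes = ((24−8)/6)² = 7.111

Forward pass:
ES_Frontend dev = 0; EF_Frontend dev = 10
ES_Database migration = 0; EF_Database migration = 13
ES_Unit tests = 0; EF_Unit tests = 3
ES_Integration tests = 0; EF_Integration tests = 10
ES_Code review = 0; EF_Code review = 2
ES_Security audit = 13; EF_Security audit = 13+16 = 29
ES_Staging deploy = 3; EF_Staging deploy = 3+6 = 9
ES_Load testing = 10; EF_Load testing = 10+14 = 24
ES_Documentation = max(EF_Code review=2, EF_Security audit=29) = 29; EF_Documentation = 29+7 = 36
ES_Release notes = max(EF_Frontend dev=10, EF_Unit tests=3, EF_Staging deploy=9, EF_Load testing=24, EF_Documentation=36) = 36; EF_Release notes = 36+14 = 50
Expected project duration μ = 50 days. Critical path: Database migration → Security audit → Documentation → Release notes.

Variance along critical path = 0.444 + 11.111 + 2.778 + 7.111 = 21.444; σ = 4.631 days.
D = μ + z·σ = 50 + 1.282·4.631 = 55.9 days

55.9 days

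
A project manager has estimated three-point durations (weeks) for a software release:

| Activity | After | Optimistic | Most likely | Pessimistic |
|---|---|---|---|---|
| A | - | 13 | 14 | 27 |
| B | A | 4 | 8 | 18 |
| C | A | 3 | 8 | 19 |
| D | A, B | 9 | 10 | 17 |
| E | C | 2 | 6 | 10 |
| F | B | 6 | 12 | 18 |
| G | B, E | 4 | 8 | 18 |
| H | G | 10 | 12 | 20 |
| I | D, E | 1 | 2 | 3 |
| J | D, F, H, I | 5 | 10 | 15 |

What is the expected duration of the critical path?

te_A = (13 + 4·14 + 27)/6 = 96/6 = 16
te_B = (4 + 4·8 + 18)/6 = 54/6 = 9
te_C = (3 + 4·8 + 19)/6 = 54/6 = 9
te_D = (9 + 4·10 + 17)/6 = 66/6 = 11
te_E = (2 + 4·6 + 10)/6 = 36/6 = 6
te_F = (6 + 4·12 + 18)/6 = 72/6 = 12
te_G = (4 + 4·8 + 18)/6 = 54/6 = 9
te_H = (10 + 4·12 + 20)/6 = 78/6 = 13
te_I = (1 + 4·2 + 3)/6 = 12/6 = 2
te_J = (5 + 4·10 + 15)/6 = 60/6 = 10

Forward pass:
ES_A = 0; EF_A = 16
ES_B = 16; EF_B = 16+9 = 25
ES_C = 16; EF_C = 16+9 = 25
ES_D = max(EF_A=16, EF_B=25) = 25; EF_D = 25+11 = 36
ES_E = 25; EF_E = 25+6 = 31
ES_F = 25; EF_F = 25+12 = 37
ES_G = max(EF_B=25, EF_E=31) = 31; EF_G = 31+9 = 40
ES_H = 40; EF_H = 40+13 = 53
ES_I = max(EF_D=36, EF_E=31) = 36; EF_I = 36+2 = 38
ES_J = max(EF_D=36, EF_F=37, EF_H=53, EF_I=38) = 53; EF_J = 53+10 = 63
Expected project duration μ = 63 weeks. Critical path: A → C → E → G → H → J.

63 weeks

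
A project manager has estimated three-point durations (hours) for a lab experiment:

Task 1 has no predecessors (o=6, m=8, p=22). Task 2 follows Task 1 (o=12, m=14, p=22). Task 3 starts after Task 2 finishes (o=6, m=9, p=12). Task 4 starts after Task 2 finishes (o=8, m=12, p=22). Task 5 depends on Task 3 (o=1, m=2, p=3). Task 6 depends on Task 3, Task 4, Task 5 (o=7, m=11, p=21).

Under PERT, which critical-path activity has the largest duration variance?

Task 1

te_Task 1 = (6 + 4·8 + 22)/6 = 60/6 = 10; σ²_Task 1 = ((22−6)/6)² = 7.111
te_Task 2 = (12 + 4·14 + 22)/6 = 90/6 = 15; σ²_Task 2 = ((22−12)/6)² = 2.778
te_Task 3 = (6 + 4·9 + 12)/6 = 54/6 = 9; σ²_Task 3 = ((12−6)/6)² = 1.000
te_Task 4 = (8 + 4·12 + 22)/6 = 78/6 = 13; σ²_Task 4 = ((22−8)/6)² = 5.444
te_Task 5 = (1 + 4·2 + 3)/6 = 12/6 = 2; σ²_Task 5 = ((3−1)/6)² = 0.111
te_Task 6 = (7 + 4·11 + 21)/6 = 72/6 = 12; σ²_Task 6 = ((21−7)/6)² = 5.444

Forward pass:
ES_Task 1 = 0; EF_Task 1 = 10
ES_Task 2 = 10; EF_Task 2 = 10+15 = 25
ES_Task 3 = 25; EF_Task 3 = 25+9 = 34
ES_Task 4 = 25; EF_Task 4 = 25+13 = 38
ES_Task 5 = 34; EF_Task 5 = 34+2 = 36
ES_Task 6 = max(EF_Task 3=34, EF_Task 4=38, EF_Task 5=36) = 38; EF_Task 6 = 38+12 = 50
Expected project duration μ = 50 hours. Critical path: Task 1 → Task 2 → Task 4 → Task 6.

Variances on critical path: σ²_Task 1=7.111, σ²_Task 2=2.778, σ²_Task 4=5.444, σ²_Task 6=5.444.
Largest is σ²_Task 1 = 7.111.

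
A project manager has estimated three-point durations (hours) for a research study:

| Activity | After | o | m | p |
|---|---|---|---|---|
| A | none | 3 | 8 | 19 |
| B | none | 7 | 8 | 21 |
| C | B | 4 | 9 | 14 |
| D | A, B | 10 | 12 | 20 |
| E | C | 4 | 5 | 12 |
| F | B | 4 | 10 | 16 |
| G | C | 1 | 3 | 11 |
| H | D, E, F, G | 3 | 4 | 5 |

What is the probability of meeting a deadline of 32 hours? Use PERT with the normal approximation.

te_A = (3 + 4·8 + 19)/6 = 54/6 = 9; σ²_A = ((19−3)/6)² = 7.111
te_B = (7 + 4·8 + 21)/6 = 60/6 = 10; σ²_B = ((21−7)/6)² = 5.444
te_C = (4 + 4·9 + 14)/6 = 54/6 = 9; σ²_C = ((14−4)/6)² = 2.778
te_D = (10 + 4·12 + 20)/6 = 78/6 = 13; σ²_D = ((20−10)/6)² = 2.778
te_E = (4 + 4·5 + 12)/6 = 36/6 = 6; σ²_E = ((12−4)/6)² = 1.778
te_F = (4 + 4·10 + 16)/6 = 60/6 = 10; σ²_F = ((16−4)/6)² = 4.000
te_G = (1 + 4·3 + 11)/6 = 24/6 = 4; σ²_G = ((11−1)/6)² = 2.778
te_H = (3 + 4·4 + 5)/6 = 24/6 = 4; σ²_H = ((5−3)/6)² = 0.111

Forward pass:
ES_A = 0; EF_A = 9
ES_B = 0; EF_B = 10
ES_C = 10; EF_C = 10+9 = 19
ES_D = max(EF_A=9, EF_B=10) = 10; EF_D = 10+13 = 23
ES_E = 19; EF_E = 19+6 = 25
ES_F = 10; EF_F = 10+10 = 20
ES_G = 19; EF_G = 19+4 = 23
ES_H = max(EF_D=23, EF_E=25, EF_F=20, EF_G=23) = 25; EF_H = 25+4 = 29
Expected project duration μ = 29 hours. Critical path: B → C → E → H.

Variance along critical path = 5.444 + 2.778 + 1.778 + 0.111 = 10.111; σ = √10.111 = 3.180 hours.
Z = (32 − 29) / 3.180 = 0.943
P(T ≤ 32) = Φ(0.943) ≈ 0.827

0.827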